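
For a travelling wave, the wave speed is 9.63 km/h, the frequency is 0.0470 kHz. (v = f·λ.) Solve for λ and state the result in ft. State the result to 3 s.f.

0.187 ft

Rearranging v = f·λ for λ: λ = v/f.
v = 9.63 km/h = 2.675 m/s; f = 0.0470 kHz = 47.00 Hz.
λ = 0.05691 m
0.05691 m × (1 ft / 0.3048 m) = 0.1867 ft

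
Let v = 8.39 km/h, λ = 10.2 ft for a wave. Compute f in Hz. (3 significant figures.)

Rearranging v = f·λ for f: f = v/λ.
v = 8.39 km/h = 2.331 m/s; λ = 10.2 ft = 3.109 m.
f = 0.7496 Hz

0.750 Hz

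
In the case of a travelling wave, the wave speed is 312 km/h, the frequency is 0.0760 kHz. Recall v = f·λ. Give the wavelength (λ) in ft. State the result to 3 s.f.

3.74 ft

Rearranging: λ = v/f.
v = 312 km/h = 86.67 m/s; f = 0.0760 kHz = 76.00 Hz.
λ = 1.140 m
1.140 m × (1 ft / 0.3048 m) = 3.741 ft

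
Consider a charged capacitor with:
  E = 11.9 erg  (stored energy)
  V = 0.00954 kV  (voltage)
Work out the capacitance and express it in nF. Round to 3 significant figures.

26.2 nF

Rearranging: C = 2E/V².
E = 11.9 erg = 1.190×10^-6 J; V = 0.00954 kV = 9.540 V.
C = 2.615×10^-8 F
2.615×10^-8 F × (1 nF / 1.000×10^-9 F) = 26.15 nF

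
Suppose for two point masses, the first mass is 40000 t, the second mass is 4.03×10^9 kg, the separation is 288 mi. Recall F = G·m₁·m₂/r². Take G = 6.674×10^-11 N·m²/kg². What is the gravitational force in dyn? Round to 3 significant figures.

5.01 dyn

From Newton's law of gravitation: F = Gm₁m₂/r².
m₁ = 40000 t = 4.000×10^7 kg; m₂ = 4.03×10^9 kg; r = 288 mi = 4.635×10^5 m; G = 6.674×10^-11 N·m²/kg².
F = 5.008×10^-5 N
5.008×10^-5 N × (1 dyn / 1.000×10^-5 N) = 5.008 dyn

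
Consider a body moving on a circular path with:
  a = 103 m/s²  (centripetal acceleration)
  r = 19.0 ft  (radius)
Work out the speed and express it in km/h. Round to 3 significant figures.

Solving a = v²/r for v: v = √(a·r).
a = 103 m/s²; r = 19.0 ft = 5.791 m.
v = 24.42 m/s
24.42 m/s × (1 km/h / 0.2778 m/s) = 87.92 km/h

87.9 km/h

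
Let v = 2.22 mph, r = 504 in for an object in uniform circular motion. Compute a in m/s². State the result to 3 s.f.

0.0769 m/s²

a is given directly by: a = v²/r.
v = 2.22 mph = 0.9924 m/s; r = 504 in = 12.80 m.
a = 0.07694 m/s²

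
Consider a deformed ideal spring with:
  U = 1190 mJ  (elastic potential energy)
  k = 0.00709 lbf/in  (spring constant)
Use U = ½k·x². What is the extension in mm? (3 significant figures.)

1380 mm

Rearranging U = ½k·x² for x: x = √(2U/k).
U = 1190 mJ = 1.190 J; k = 0.00709 lbf/in = 1.242 N/m.
x = 1.384 m
1.384 m × (1 mm / 0.001000 m) = 1384 mm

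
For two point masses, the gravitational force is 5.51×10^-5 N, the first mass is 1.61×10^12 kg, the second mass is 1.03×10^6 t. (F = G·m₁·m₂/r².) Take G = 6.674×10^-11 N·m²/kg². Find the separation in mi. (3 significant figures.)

Rearranging F = G·m₁·m₂/r² for r: r = √(G·m₁m₂/F).
F = 5.51×10^-5 N; m₁ = 1.61×10^12 kg; m₂ = 1.03×10^6 t = 1.030×10^9 kg; G = 6.674×10^-11 N·m²/kg².
r = 4.482×10^7 m
4.482×10^7 m × (1 mi / 1609 m) = 27848 mi

27800 mi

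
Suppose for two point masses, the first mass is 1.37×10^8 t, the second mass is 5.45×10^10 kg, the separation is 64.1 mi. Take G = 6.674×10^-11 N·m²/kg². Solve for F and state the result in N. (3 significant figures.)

From Newton's law of gravitation: F = Gm₁m₂/r².
m₁ = 1.37×10^8 t = 1.370×10^11 kg; m₂ = 5.45×10^10 kg; r = 64.1 mi = 1.032×10^5 m; G = 6.674×10^-11 N·m²/kg².
F = 46.83 N

46.8 N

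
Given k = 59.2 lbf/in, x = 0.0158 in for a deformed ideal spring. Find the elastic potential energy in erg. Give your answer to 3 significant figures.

8350 erg

Directly: U = ½kx².
k = 59.2 lbf/in = 10368 N/m; x = 0.0158 in = 4.013×10^-4 m.
U = 8.349×10^-4 J
8.349×10^-4 J × (1 erg / 1.000×10^-7 J) = 8349 erg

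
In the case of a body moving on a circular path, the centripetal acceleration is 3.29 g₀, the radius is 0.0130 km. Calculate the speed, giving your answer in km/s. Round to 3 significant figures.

Rearranging: v = √(a·r).
a = 3.29 g₀ = 32.26 m/s²; r = 0.0130 km = 13.00 m.
v = 20.48 m/s
20.48 m/s × (1 km/s / 1000 m/s) = 0.02048 km/s

0.0205 km/s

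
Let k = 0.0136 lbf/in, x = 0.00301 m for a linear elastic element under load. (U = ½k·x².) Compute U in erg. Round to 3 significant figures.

108 erg

U is given directly by: U = ½kx².
k = 0.0136 lbf/in = 2.382 N/m; x = 0.00301 m.
U = 1.079×10^-5 J  (the unit combination reduces to kg·m²/s² = J)
1.079×10^-5 J × (1 erg / 1.000×10^-7 J) = 107.9 erg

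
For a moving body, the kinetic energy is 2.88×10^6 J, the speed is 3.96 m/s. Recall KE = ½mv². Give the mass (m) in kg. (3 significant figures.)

Rearranging: m = 2·KE/v².
KE = 2.88×10^6 J; v = 3.96 m/s.
m = 3.673×10^5 kg

3.67×10^5 kg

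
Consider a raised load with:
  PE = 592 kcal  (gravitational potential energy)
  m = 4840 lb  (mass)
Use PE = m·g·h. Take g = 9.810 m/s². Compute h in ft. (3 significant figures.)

Rearranging PE = m·g·h for h: h = PE/(m·g).
PE = 592 kcal = 2.477×10^6 J; m = 4840 lb = 2195 kg; g = 9.810 m/s².
h = 115.0 m
115.0 m × (1 ft / 0.3048 m) = 377.3 ft

377 ft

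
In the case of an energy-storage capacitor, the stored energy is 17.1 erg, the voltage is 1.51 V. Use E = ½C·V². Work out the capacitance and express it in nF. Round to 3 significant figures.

Rearranging: C = 2E/V².
E = 17.1 erg = 1.710×10^-6 J; V = 1.51 V.
C = 1.500×10^-6 F
1.500×10^-6 F × (1 nF / 1.000×10^-9 F) = 1500 nF

1500 nF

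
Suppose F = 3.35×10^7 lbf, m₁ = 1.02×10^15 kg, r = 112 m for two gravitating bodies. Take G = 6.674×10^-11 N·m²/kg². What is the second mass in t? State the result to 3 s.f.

27500 t

Rearranging F = G·m₁·m₂/r² for m₂: m₂ = F·r²/(G·m₁).
F = 3.35×10^7 lbf = 1.490×10^8 N; m₁ = 1.02×10^15 kg; r = 112 m; G = 6.674×10^-11 N·m²/kg².
m₂ = 2.746×10^7 kg
2.746×10^7 kg × (1 t / 1000 kg) = 27459 t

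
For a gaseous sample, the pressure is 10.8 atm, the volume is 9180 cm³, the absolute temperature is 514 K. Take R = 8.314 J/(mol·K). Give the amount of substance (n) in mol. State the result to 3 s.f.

Rearranging: n = PV/(RT).
P = 10.8 atm = 1.094×10^6 Pa; V = 9180 cm³ = 0.009180 m³; T = 514 K; R = 8.314 J/(mol·K).
n = 2.351 mol

2.35 mol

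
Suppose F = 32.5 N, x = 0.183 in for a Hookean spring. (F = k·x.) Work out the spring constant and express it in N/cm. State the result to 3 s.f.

69.9 N/cm

From Hooke's law: k = F/x.
F = 32.5 N; x = 0.183 in = 0.004648 m.
k = 6992 N/m
6992 N/m × (1 N/cm / 100.0 N/m) = 69.92 N/cm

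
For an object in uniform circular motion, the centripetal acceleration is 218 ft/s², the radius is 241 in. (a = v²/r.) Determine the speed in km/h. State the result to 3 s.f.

Rearranging a = v²/r for v: v = √(a·r).
a = 218 ft/s² = 66.45 m/s²; r = 241 in = 6.121 m.
v = 20.17 m/s
20.17 m/s × (1 km/h / 0.2778 m/s) = 72.60 km/h

72.6 km/h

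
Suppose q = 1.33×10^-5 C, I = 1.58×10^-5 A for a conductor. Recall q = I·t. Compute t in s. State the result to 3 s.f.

0.842 s

Solving q = I·t for t: t = q/I.
q = 1.33×10^-5 C; I = 1.58×10^-5 A.
t = 0.8418 s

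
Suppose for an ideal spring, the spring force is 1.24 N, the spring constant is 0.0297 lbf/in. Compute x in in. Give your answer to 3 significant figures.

From Hooke's law: x = F/k.
F = 1.24 N; k = 0.0297 lbf/in = 5.201 N/m.
x = 0.2384 m
0.2384 m × (1 in / 0.02540 m) = 9.386 in

9.39 in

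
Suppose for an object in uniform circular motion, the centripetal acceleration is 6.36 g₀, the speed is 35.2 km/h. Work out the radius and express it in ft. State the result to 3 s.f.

5.03 ft

Rearranging: r = v²/a.
a = 6.36 g₀ = 62.37 m/s²; v = 35.2 km/h = 9.778 m/s.
r = 1.533 m
1.533 m × (1 ft / 0.3048 m) = 5.029 ft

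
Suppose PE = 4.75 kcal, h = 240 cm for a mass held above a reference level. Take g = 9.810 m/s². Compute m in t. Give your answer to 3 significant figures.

Rearranging: m = PE/(g·h).
PE = 4.75 kcal = 19874 J; h = 240 cm = 2.400 m; g = 9.810 m/s².
m = 844.1 kg
844.1 kg × (1 t / 1000 kg) = 0.8441 t

0.844 t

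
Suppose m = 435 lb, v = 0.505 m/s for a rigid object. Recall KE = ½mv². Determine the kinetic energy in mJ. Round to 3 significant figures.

25200 mJ

Directly: KE = ½mv².
m = 435 lb = 197.3 kg; v = 0.505 m/s.
KE = 25.16 J  (the unit combination reduces to kg·m²/s² = J)
25.16 J × (1 mJ / 0.001000 J) = 25160 mJ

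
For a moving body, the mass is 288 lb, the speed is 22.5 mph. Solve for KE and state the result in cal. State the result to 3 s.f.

1580 cal

KE is given directly by: KE = ½mv².
m = 288 lb = 130.6 kg; v = 22.5 mph = 10.06 m/s.
KE = 6608 J
6608 J × (1 cal / 4.184 J) = 1579 cal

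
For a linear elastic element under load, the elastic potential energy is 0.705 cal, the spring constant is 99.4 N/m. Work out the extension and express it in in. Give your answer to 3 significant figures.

Solving U = ½k·x² for x: x = √(2U/k).
U = 0.705 cal = 2.950 J; k = 99.4 N/m.
x = 0.2436 m
0.2436 m × (1 in / 0.02540 m) = 9.591 in

9.59 in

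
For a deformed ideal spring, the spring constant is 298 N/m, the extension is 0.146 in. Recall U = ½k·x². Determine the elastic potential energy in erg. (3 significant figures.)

Directly: U = ½kx².
k = 298 N/m; x = 0.146 in = 0.003708 m.
U = 0.002049 J
0.002049 J × (1 erg / 1.000×10^-7 J) = 20491 erg

20500 erg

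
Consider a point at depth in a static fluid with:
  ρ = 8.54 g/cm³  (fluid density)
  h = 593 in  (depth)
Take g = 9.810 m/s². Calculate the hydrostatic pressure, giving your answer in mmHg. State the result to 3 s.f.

P is given directly by: P = ρgh.
ρ = 8.54 g/cm³ = 8540 kg/m³; h = 593 in = 15.06 m; g = 9.810 m/s².
P = 1.262×10^6 Pa
1.262×10^6 Pa × (1 mmHg / 133.3 Pa) = 9465 mmHg

9460 mmHg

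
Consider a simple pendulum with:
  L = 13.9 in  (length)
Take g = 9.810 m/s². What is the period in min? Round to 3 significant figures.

Directly: T = 2π√(L/g).
L = 13.9 in = 0.3531 m; g = 9.810 m/s².
T = 1.192 s
1.192 s × (1 min / 60.00 s) = 0.01987 min

0.0199 min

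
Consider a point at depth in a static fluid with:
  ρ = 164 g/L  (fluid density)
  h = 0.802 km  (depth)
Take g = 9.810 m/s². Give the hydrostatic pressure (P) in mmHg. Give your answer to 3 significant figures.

9680 mmHg

Directly: P = ρgh.
ρ = 164 g/L = 164.0 kg/m³; h = 0.802 km = 802.0 m; g = 9.810 m/s².
P = 1.290×10^6 Pa
1.290×10^6 Pa × (1 mmHg / 133.3 Pa) = 9678 mmHg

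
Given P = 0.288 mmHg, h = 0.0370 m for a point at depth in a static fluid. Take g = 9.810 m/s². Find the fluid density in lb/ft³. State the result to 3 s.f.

6.60 lb/ft³

Solving P = ρ·g·h for ρ: ρ = P/(g·h).
P = 0.288 mmHg = 38.40 Pa; h = 0.0370 m; g = 9.810 m/s².
ρ = 105.8 kg/m³
105.8 kg/m³ × (1 lb/ft³ / 16.02 kg/m³) = 6.604 lb/ft³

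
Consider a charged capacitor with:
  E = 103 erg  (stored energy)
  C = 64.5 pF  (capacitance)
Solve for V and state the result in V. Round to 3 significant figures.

565 V

Rearranging: V = √(2E/C).
E = 103 erg = 1.030×10^-5 J; C = 64.5 pF = 6.450×10^-11 F.
V = 565.1 V  (the unit combination reduces to kg·m²/(A·s³) = V)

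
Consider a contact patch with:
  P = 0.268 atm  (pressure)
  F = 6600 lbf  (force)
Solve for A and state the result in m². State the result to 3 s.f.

1.08 m²

Rearranging P = F/A for A: A = F/P.
P = 0.268 atm = 27155 Pa; F = 6600 lbf = 29358 N.
A = 1.081 m²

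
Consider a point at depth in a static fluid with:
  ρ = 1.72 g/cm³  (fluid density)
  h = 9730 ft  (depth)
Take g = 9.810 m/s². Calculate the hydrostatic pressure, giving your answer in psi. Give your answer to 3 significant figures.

Directly: P = ρgh.
ρ = 1.72 g/cm³ = 1720 kg/m³; h = 9730 ft = 2966 m; g = 9.810 m/s².
P = 5.004×10^7 Pa  (the unit combination reduces to kg/(m·s²) = Pa)
5.004×10^7 Pa × (1 psi / 6895 Pa) = 7258 psi

7260 psi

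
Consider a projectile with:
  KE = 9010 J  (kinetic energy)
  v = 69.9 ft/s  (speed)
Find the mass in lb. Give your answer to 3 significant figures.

Rearranging: m = 2·KE/v².
KE = 9010 J; v = 69.9 ft/s = 21.31 m/s.
m = 39.70 kg
39.70 kg × (1 lb / 0.4536 kg) = 87.52 lb

87.5 lb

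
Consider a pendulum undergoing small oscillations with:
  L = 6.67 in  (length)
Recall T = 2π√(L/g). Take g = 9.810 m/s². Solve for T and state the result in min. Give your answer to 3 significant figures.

T is given directly by: T = 2π√(L/g).
L = 6.67 in = 0.1694 m; g = 9.810 m/s².
T = 0.8257 s
0.8257 s × (1 min / 60.00 s) = 0.01376 min

0.0138 min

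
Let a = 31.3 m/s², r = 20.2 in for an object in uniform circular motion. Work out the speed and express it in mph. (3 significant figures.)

8.96 mph

Solving a = v²/r for v: v = √(a·r).
a = 31.3 m/s²; r = 20.2 in = 0.5131 m.
v = 4.007 m/s
4.007 m/s × (1 mph / 0.4470 m/s) = 8.964 mph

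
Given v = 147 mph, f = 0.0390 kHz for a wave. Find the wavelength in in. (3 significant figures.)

66.3 in

Solving v = f·λ for λ: λ = v/f.
v = 147 mph = 65.71 m/s; f = 0.0390 kHz = 39.00 Hz.
λ = 1.685 m
1.685 m × (1 in / 0.02540 m) = 66.34 in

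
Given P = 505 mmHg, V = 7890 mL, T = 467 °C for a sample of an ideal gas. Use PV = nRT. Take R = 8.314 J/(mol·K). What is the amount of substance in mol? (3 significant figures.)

Rearranging: n = PV/(RT).
P = 505 mmHg = 67328 Pa; V = 7890 mL = 0.007890 m³; T = 467 °C = 740.1 K; R = 8.314 J/(mol·K).
n = 0.08633 mol

0.0863 mol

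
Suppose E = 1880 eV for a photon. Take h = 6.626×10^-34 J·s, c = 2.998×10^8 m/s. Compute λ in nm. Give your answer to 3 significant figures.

0.660 nm

Rearranging: λ = hc/E.
E = 1880 eV = 3.012×10^-16 J; h = 6.626×10^-34 J·s; c = 2.998×10^8 m/s.
λ = 6.595×10^-10 m
6.595×10^-10 m × (1 nm / 1.000×10^-9 m) = 0.6595 nm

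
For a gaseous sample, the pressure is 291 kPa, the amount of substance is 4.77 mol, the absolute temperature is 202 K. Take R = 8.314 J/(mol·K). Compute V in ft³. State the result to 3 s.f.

0.972 ft³

Rearranging PV = nRT for V: V = nRT/P.
P = 291 kPa = 2.910×10^5 Pa; n = 4.77 mol; T = 202 K; R = 8.314 J/(mol·K).
V = 0.02753 m³
0.02753 m³ × (1 ft³ / 0.02832 m³) = 0.9722 ft³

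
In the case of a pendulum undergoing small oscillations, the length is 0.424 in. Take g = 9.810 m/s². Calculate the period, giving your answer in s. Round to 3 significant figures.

Directly: T = 2π√(L/g).
L = 0.424 in = 0.01077 m; g = 9.810 m/s².
T = 0.2082 s

0.208 s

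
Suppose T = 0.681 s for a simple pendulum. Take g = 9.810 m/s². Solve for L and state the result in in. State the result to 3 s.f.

4.54 in

Solving T = 2π√(L/g) for L: L = g·(T/2π)².
T = 0.681 s; g = 9.810 m/s².
L = 0.1152 m
0.1152 m × (1 in / 0.02540 m) = 4.537 in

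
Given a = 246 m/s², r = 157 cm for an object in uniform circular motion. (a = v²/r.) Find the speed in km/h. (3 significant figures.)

Solving a = v²/r for v: v = √(a·r).
a = 246 m/s²; r = 157 cm = 1.570 m.
v = 19.65 m/s
19.65 m/s × (1 km/h / 0.2778 m/s) = 70.75 km/h

70.7 km/h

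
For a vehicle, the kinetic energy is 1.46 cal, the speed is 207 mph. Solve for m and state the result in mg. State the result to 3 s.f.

Rearranging: m = 2·KE/v².
KE = 1.46 cal = 6.109 J; v = 207 mph = 92.54 m/s.
m = 0.001427 kg
0.001427 kg × (1 mg / 1.000×10^-6 kg) = 1427 mg

1430 mg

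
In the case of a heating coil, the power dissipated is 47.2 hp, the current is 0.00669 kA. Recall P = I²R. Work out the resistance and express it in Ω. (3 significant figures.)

786 Ω

Solving P = I²R for R: R = P/I².
P = 47.2 hp = 35197 W; I = 0.00669 kA = 6.690 A.
R = 786.4 Ω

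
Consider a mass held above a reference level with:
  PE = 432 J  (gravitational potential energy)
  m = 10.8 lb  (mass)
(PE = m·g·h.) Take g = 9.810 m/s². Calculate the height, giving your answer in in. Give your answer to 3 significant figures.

354 in

Solving PE = m·g·h for h: h = PE/(m·g).
PE = 432 J; m = 10.8 lb = 4.899 kg; g = 9.810 m/s².
h = 8.989 m
8.989 m × (1 in / 0.02540 m) = 353.9 in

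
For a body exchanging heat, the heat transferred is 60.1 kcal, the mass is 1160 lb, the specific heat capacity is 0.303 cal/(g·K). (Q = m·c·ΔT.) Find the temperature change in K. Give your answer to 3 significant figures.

Rearranging Q = m·c·ΔT for ΔT: ΔT = Q/(m·c).
Q = 60.1 kcal = 2.515×10^5 J; m = 1160 lb = 526.2 kg; c = 0.303 cal/(g·K) = 1268 J/(kg·K).
ΔT = 0.3770 K

0.377 K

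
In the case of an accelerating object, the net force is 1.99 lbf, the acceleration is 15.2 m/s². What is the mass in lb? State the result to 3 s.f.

1.28 lb

Solving F = m·a for m: m = F/a.
F = 1.99 lbf = 8.852 N; a = 15.2 m/s².
m = 0.5824 kg
0.5824 kg × (1 lb / 0.4536 kg) = 1.284 lb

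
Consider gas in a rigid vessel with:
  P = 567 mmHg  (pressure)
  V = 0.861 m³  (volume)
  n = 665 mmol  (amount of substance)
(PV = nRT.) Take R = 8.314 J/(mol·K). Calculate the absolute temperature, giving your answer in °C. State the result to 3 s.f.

From the ideal-gas law: T = PV/(nR).
P = 567 mmHg = 75594 Pa; V = 0.861 m³; n = 665 mmol = 0.6650 mol; R = 8.314 J/(mol·K).
T = 11772 K
11772 K − 273.15 = 11499 °C

11500 °C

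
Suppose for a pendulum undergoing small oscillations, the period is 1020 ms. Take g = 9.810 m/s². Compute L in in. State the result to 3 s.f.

Solving T = 2π√(L/g) for L: L = g·(T/2π)².
T = 1020 ms = 1.020 s; g = 9.810 m/s².
L = 0.2585 m
0.2585 m × (1 in / 0.02540 m) = 10.18 in

10.2 in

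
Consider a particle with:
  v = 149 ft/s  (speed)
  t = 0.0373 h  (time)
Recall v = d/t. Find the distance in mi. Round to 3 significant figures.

3.79 mi

Rearranging: d = v·t.
v = 149 ft/s = 45.42 m/s; t = 0.0373 h = 134.3 s.
d = 6098 m
6098 m × (1 mi / 1609 m) = 3.789 mi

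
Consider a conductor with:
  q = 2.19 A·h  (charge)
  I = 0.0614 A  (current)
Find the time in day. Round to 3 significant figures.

Rearranging: t = q/I.
q = 2.19 A·h = 7884 C; I = 0.0614 A.
t = 1.284×10^5 s
1.284×10^5 s × (1 day / 86400 s) = 1.486 day

1.49 day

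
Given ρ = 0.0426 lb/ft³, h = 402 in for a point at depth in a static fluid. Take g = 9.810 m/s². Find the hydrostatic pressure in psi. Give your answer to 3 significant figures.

0.00991 psi

P is given directly by: P = ρgh.
ρ = 0.0426 lb/ft³ = 0.6824 kg/m³; h = 402 in = 10.21 m; g = 9.810 m/s².
P = 68.35 Pa  (the unit combination reduces to kg/(m·s²) = Pa)
68.35 Pa × (1 psi / 6895 Pa) = 0.009914 psi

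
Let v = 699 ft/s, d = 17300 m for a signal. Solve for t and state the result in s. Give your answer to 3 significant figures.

81.2 s

Solving v = d/t for t: t = d/v.
v = 699 ft/s = 213.1 m/s; d = 17300 m.
t = 81.20 s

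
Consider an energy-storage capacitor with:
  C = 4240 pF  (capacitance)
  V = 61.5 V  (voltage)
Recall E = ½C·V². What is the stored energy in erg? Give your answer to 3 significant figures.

80.2 erg

E is given directly by: E = ½CV².
C = 4240 pF = 4.240×10^-9 F; V = 61.5 V.
E = 8.018×10^-6 J
8.018×10^-6 J × (1 erg / 1.000×10^-7 J) = 80.18 erg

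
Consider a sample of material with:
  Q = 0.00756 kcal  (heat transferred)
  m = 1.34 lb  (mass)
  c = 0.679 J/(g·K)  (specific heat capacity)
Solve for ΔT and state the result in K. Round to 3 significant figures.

Solving Q = m·c·ΔT for ΔT: ΔT = Q/(m·c).
Q = 0.00756 kcal = 31.63 J; m = 1.34 lb = 0.6078 kg; c = 0.679 J/(g·K) = 679.0 J/(kg·K).
ΔT = 0.07664 K

0.0766 K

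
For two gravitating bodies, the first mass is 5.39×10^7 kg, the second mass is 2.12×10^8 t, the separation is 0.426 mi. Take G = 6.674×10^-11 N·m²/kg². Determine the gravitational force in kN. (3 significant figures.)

From Newton's law of gravitation: F = Gm₁m₂/r².
m₁ = 5.39×10^7 kg; m₂ = 2.12×10^8 t = 2.120×10^11 kg; r = 0.426 mi = 685.6 m; G = 6.674×10^-11 N·m²/kg².
F = 1623 N
1623 N × (1 kN / 1000 N) = 1.623 kN

1.62 kN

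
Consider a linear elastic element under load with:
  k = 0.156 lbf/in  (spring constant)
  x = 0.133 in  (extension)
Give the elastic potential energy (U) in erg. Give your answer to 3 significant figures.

U is given directly by: U = ½kx².
k = 0.156 lbf/in = 27.32 N/m; x = 0.133 in = 0.003378 m.
U = 1.559×10^-4 J  (the unit combination reduces to kg·m²/s² = J)
1.559×10^-4 J × (1 erg / 1.000×10^-7 J) = 1559 erg

1560 erg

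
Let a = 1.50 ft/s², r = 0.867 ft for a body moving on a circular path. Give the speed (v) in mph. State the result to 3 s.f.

Solving a = v²/r for v: v = √(a·r).
a = 1.50 ft/s² = 0.4572 m/s²; r = 0.867 ft = 0.2643 m.
v = 0.3476 m/s
0.3476 m/s × (1 mph / 0.4470 m/s) = 0.7775 mph

0.778 mph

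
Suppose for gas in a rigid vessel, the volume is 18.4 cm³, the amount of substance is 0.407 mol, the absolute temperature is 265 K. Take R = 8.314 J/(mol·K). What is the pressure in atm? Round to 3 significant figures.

Directly: P = nRT/V.
V = 18.4 cm³ = 1.840×10^-5 m³; n = 0.407 mol; T = 265 K; R = 8.314 J/(mol·K).
P = 4.873×10^7 Pa
4.873×10^7 Pa × (1 atm / 1.013×10^5 Pa) = 481.0 atm

481 atm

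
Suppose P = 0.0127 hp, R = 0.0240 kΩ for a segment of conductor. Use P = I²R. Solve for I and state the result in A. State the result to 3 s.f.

Rearranging P = I²R for I: I = √(P/R).
P = 0.0127 hp = 9.470 W; R = 0.0240 kΩ = 24.00 Ω.
I = 0.6282 A

0.628 A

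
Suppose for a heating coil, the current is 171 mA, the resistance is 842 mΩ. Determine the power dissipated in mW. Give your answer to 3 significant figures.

24.6 mW

Directly: P = I²R.
I = 171 mA = 0.1710 A; R = 842 mΩ = 0.8420 Ω.
P = 0.02462 W  (the unit combination reduces to kg·m²/s³ = W)
0.02462 W × (1 mW / 0.001000 W) = 24.62 mW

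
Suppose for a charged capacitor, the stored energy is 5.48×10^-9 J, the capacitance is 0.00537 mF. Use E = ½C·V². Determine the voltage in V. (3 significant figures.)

0.0452 V

Rearranging E = ½C·V² for V: V = √(2E/C).
E = 5.48×10^-9 J; C = 0.00537 mF = 5.370×10^-6 F.
V = 0.04518 V  (the unit combination reduces to kg·m²/(A·s³) = V)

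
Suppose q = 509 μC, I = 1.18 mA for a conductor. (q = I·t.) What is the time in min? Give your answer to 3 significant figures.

Rearranging: t = q/I.
q = 509 μC = 5.090×10^-4 C; I = 1.18 mA = 0.001180 A.
t = 0.4314 s
0.4314 s × (1 min / 60.00 s) = 0.007189 min

0.00719 min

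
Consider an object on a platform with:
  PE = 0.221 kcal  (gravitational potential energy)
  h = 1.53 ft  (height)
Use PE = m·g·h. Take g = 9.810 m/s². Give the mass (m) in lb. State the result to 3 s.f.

Rearranging PE = m·g·h for m: m = PE/(g·h).
PE = 0.221 kcal = 924.7 J; h = 1.53 ft = 0.4663 m; g = 9.810 m/s².
m = 202.1 kg
202.1 kg × (1 lb / 0.4536 kg) = 445.6 lb

446 lb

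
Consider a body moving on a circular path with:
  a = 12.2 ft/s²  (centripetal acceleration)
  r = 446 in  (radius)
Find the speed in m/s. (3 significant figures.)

Rearranging a = v²/r for v: v = √(a·r).
a = 12.2 ft/s² = 3.719 m/s²; r = 446 in = 11.33 m.
v = 6.490 m/s

6.49 m/s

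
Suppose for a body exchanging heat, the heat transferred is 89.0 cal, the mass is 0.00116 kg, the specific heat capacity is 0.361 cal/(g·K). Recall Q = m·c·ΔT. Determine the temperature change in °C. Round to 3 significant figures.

213 °C

Rearranging: ΔT = Q/(m·c).
Q = 89.0 cal = 372.4 J; m = 0.00116 kg; c = 0.361 cal/(g·K) = 1510 J/(kg·K).
ΔT = 212.5 K
Since 1 °C = 1 K, 212.5 °C.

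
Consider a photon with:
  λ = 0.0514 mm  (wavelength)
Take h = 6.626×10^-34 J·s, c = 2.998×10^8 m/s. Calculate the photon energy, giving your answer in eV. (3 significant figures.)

E is given directly by: E = hc/λ.
λ = 0.0514 mm = 5.140×10^-5 m; h = 6.626×10^-34 J·s; c = 2.998×10^8 m/s.
E = 3.865×10^-21 J  (the unit combination reduces to kg·m²/s² = J)
3.865×10^-21 J × (1 eV / 1.602×10^-19 J) = 0.02412 eV

0.0241 eV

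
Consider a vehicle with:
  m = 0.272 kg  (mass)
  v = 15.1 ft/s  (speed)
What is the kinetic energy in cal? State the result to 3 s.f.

Directly: KE = ½mv².
m = 0.272 kg; v = 15.1 ft/s = 4.602 m/s.
KE = 2.881 J
2.881 J × (1 cal / 4.184 J) = 0.6885 cal

0.689 cal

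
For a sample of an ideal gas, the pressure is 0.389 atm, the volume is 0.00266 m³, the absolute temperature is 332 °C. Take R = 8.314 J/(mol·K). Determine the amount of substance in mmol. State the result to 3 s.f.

From the ideal-gas law: n = PV/(RT).
P = 0.389 atm = 39415 Pa; V = 0.00266 m³; T = 332 °C = 605.1 K; R = 8.314 J/(mol·K).
n = 0.02084 mol
0.02084 mol × (1 mmol / 0.001000 mol) = 20.84 mmol

20.8 mmol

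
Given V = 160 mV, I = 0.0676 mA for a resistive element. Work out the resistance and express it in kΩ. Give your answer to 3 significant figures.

Solving V = I·R for R: R = V/I.
V = 160 mV = 0.1600 V; I = 0.0676 mA = 6.760×10^-5 A.
R = 2367 Ω
2367 Ω × (1 kΩ / 1000 Ω) = 2.367 kΩ

2.37 kΩ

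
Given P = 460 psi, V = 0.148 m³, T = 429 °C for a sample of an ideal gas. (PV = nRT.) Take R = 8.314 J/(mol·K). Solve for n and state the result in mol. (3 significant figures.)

From the ideal-gas law: n = PV/(RT).
P = 460 psi = 3.172×10^6 Pa; V = 0.148 m³; T = 429 °C = 702.1 K; R = 8.314 J/(mol·K).
n = 80.41 mol

80.4 mol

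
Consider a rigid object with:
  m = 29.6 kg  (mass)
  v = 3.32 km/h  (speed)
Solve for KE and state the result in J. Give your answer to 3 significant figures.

12.6 J

Directly: KE = ½mv².
m = 29.6 kg; v = 3.32 km/h = 0.9222 m/s.
KE = 12.59 J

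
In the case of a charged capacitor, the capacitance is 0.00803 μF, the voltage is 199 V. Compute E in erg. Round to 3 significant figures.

E is given directly by: E = ½CV².
C = 0.00803 μF = 8.030×10^-9 F; V = 199 V.
E = 1.590×10^-4 J  (the unit combination reduces to kg·m²/s² = J)
1.590×10^-4 J × (1 erg / 1.000×10^-7 J) = 1590 erg

1590 erg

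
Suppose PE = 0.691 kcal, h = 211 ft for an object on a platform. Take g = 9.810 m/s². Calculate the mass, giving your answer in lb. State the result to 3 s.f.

10.1 lb

Rearranging: m = PE/(g·h).
PE = 0.691 kcal = 2891 J; h = 211 ft = 64.31 m; g = 9.810 m/s².
m = 4.583 kg
4.583 kg × (1 lb / 0.4536 kg) = 10.10 lb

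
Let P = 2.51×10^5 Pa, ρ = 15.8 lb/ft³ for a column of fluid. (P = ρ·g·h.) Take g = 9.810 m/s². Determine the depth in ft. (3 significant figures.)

Rearranging P = ρ·g·h for h: h = P/(ρ·g).
P = 2.51×10^5 Pa; ρ = 15.8 lb/ft³ = 253.1 kg/m³; g = 9.810 m/s².
h = 101.1 m
101.1 m × (1 ft / 0.3048 m) = 331.7 ft

332 ft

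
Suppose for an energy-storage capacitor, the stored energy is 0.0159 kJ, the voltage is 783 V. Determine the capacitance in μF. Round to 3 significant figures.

51.9 μF

Rearranging: C = 2E/V².
E = 0.0159 kJ = 15.90 J; V = 783 V.
C = 5.187×10^-5 F
5.187×10^-5 F × (1 μF / 1.000×10^-6 F) = 51.87 μF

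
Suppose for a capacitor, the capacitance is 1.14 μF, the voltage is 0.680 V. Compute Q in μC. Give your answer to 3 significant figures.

Rearranging: Q = CV.
C = 1.14 μF = 1.140×10^-6 F; V = 0.680 V.
Q = 7.752×10^-7 C
7.752×10^-7 C × (1 μC / 1.000×10^-6 C) = 0.7752 μC

0.775 μC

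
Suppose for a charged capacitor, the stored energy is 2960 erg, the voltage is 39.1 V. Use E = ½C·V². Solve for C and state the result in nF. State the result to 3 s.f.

387 nF

Rearranging E = ½C·V² for C: C = 2E/V².
E = 2960 erg = 2.960×10^-4 J; V = 39.1 V.
C = 3.872×10^-7 F
3.872×10^-7 F × (1 nF / 1.000×10^-9 F) = 387.2 nF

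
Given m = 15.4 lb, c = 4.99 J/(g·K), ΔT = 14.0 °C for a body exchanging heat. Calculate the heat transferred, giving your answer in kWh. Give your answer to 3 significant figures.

Q is given directly by: Q = mcΔT.
m = 15.4 lb = 6.985 kg; c = 4.99 J/(g·K) = 4990 J/(kg·K); ΔT = 14.0 °C = 14.00 K.
Q = 4.880×10^5 J
4.880×10^5 J × (1 kWh / 3.600×10^6 J) = 0.1356 kWh

0.136 kWh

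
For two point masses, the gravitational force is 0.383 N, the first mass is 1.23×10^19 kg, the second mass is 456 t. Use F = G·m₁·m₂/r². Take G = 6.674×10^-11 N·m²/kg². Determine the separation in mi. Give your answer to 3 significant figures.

19400 mi

Rearranging F = G·m₁·m₂/r² for r: r = √(G·m₁m₂/F).
F = 0.383 N; m₁ = 1.23×10^19 kg; m₂ = 456 t = 4.560×10^5 kg; G = 6.674×10^-11 N·m²/kg².
r = 3.126×10^7 m
3.126×10^7 m × (1 mi / 1609 m) = 19426 mi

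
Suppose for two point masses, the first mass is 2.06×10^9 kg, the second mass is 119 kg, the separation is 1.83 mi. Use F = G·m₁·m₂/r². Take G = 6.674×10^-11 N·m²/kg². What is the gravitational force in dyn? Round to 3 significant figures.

0.189 dyn

F is given directly by: F = Gm₁m₂/r².
m₁ = 2.06×10^9 kg; m₂ = 119 kg; r = 1.83 mi = 2945 m; G = 6.674×10^-11 N·m²/kg².
F = 1.886×10^-6 N
1.886×10^-6 N × (1 dyn / 1.000×10^-5 N) = 0.1886 dyn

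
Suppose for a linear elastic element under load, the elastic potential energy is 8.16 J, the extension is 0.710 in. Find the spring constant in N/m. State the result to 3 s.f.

50200 N/m

Rearranging U = ½k·x² for k: k = 2U/x².
U = 8.16 J; x = 0.710 in = 0.01803 m.
k = 50181 N/m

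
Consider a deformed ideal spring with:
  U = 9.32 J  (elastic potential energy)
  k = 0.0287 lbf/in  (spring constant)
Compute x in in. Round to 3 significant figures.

Rearranging: x = √(2U/k).
U = 9.32 J; k = 0.0287 lbf/in = 5.026 N/m.
x = 1.926 m
1.926 m × (1 in / 0.02540 m) = 75.82 in

75.8 in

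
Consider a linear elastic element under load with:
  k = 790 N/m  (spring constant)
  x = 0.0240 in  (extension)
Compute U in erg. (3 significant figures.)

1470 erg

U is given directly by: U = ½kx².
k = 790 N/m; x = 0.0240 in = 6.096×10^-4 m.
U = 1.468×10^-4 J  (the unit combination reduces to kg·m²/s² = J)
1.468×10^-4 J × (1 erg / 1.000×10^-7 J) = 1468 erg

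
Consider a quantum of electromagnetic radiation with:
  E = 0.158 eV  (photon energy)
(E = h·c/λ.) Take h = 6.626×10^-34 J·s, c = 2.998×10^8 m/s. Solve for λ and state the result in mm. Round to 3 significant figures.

0.00785 mm

Solving E = h·c/λ for λ: λ = hc/E.
E = 0.158 eV = 2.531×10^-20 J; h = 6.626×10^-34 J·s; c = 2.998×10^8 m/s.
λ = 7.847×10^-6 m
7.847×10^-6 m × (1 mm / 0.001000 m) = 0.007847 mm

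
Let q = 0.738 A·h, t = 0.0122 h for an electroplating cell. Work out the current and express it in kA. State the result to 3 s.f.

Rearranging q = I·t for I: I = q/t.
q = 0.738 A·h = 2657 C; t = 0.0122 h = 43.92 s.
I = 60.49 A
60.49 A × (1 kA / 1000 A) = 0.06049 kA

0.0605 kA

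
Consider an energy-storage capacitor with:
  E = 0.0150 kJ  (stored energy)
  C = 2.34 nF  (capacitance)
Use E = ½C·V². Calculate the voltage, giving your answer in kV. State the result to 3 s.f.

Solving E = ½C·V² for V: V = √(2E/C).
E = 0.0150 kJ = 15.00 J; C = 2.34 nF = 2.340×10^-9 F.
V = 1.132×10^5 V
1.132×10^5 V × (1 kV / 1000 V) = 113.2 kV

113 kV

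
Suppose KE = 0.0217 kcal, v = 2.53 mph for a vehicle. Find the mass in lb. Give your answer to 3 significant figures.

Solving KE = ½mv² for m: m = 2·KE/v².
KE = 0.0217 kcal = 90.79 J; v = 2.53 mph = 1.131 m/s.
m = 142.0 kg
142.0 kg × (1 lb / 0.4536 kg) = 313.0 lb

313 lb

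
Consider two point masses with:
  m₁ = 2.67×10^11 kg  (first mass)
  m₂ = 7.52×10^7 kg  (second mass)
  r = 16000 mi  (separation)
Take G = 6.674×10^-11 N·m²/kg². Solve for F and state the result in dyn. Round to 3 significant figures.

From Newton's law of gravitation: F = Gm₁m₂/r².
m₁ = 2.67×10^11 kg; m₂ = 7.52×10^7 kg; r = 16000 mi = 2.575×10^7 m; G = 6.674×10^-11 N·m²/kg².
F = 2.021×10^-6 N  (the unit combination reduces to kg·m/s² = N)
2.021×10^-6 N × (1 dyn / 1.000×10^-5 N) = 0.2021 dyn

0.202 dyn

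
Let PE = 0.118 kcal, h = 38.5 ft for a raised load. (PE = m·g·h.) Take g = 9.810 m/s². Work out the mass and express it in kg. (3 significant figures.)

4.29 kg

Rearranging: m = PE/(g·h).
PE = 0.118 kcal = 493.7 J; h = 38.5 ft = 11.73 m; g = 9.810 m/s².
m = 4.289 kg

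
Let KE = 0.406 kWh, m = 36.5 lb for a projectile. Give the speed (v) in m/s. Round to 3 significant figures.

Solving KE = ½mv² for v: v = √(2·KE/m).
KE = 0.406 kWh = 1.462×10^6 J; m = 36.5 lb = 16.56 kg.
v = 420.2 m/s

420 m/s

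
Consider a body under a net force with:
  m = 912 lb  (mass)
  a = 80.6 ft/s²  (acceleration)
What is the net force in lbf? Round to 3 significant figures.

F is given directly by: F = m·a.
m = 912 lb = 413.7 kg; a = 80.6 ft/s² = 24.57 m/s².
F = 10163 N
10163 N × (1 lbf / 4.448 N) = 2285 lbf

2280 lbf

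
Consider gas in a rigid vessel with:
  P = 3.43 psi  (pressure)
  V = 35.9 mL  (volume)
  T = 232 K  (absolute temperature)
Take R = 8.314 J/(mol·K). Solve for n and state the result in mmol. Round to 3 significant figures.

From the ideal-gas law: n = PV/(RT).
P = 3.43 psi = 23649 Pa; V = 35.9 mL = 3.590×10^-5 m³; T = 232 K; R = 8.314 J/(mol·K).
n = 4.402×10^-4 mol
4.402×10^-4 mol × (1 mmol / 0.001000 mol) = 0.4402 mmol

0.440 mmol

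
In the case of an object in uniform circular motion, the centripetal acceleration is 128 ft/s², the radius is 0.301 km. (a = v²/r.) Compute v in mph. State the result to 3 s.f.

242 mph

Rearranging a = v²/r for v: v = √(a·r).
a = 128 ft/s² = 39.01 m/s²; r = 0.301 km = 301.0 m.
v = 108.4 m/s
108.4 m/s × (1 mph / 0.4470 m/s) = 242.4 mph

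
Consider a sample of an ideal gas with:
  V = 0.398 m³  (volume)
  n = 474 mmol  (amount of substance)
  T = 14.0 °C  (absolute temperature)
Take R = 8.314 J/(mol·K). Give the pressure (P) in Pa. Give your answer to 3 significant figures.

From the ideal-gas law: P = nRT/V.
V = 0.398 m³; n = 474 mmol = 0.4740 mol; T = 14.0 °C = 287.1 K; R = 8.314 J/(mol·K).
P = 2843 Pa

2840 Pa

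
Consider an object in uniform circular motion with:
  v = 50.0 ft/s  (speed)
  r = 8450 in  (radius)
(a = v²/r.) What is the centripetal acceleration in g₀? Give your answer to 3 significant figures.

a is given directly by: a = v²/r.
v = 50.0 ft/s = 15.24 m/s; r = 8450 in = 214.6 m.
a = 1.082 m/s²
1.082 m/s² × (1 g₀ / 9.807 m/s²) = 0.1103 g₀

0.110 g₀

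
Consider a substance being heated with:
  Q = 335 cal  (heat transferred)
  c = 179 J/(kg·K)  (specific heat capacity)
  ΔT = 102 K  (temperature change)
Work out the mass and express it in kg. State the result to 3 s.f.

0.0768 kg

Rearranging: m = Q/(c·ΔT).
Q = 335 cal = 1402 J; c = 179 J/(kg·K); ΔT = 102 K.
m = 0.07677 kg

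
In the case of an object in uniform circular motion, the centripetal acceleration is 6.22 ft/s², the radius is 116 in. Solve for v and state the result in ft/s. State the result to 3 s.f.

7.75 ft/s

Rearranging a = v²/r for v: v = √(a·r).
a = 6.22 ft/s² = 1.896 m/s²; r = 116 in = 2.946 m.
v = 2.363 m/s
2.363 m/s × (1 ft/s / 0.3048 m/s) = 7.754 ft/s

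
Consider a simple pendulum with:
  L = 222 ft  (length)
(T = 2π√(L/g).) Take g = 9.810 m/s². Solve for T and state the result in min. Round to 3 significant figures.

0.275 min

T is given directly by: T = 2π√(L/g).
L = 222 ft = 67.67 m; g = 9.810 m/s².
T = 16.50 s
16.50 s × (1 min / 60.00 s) = 0.2750 min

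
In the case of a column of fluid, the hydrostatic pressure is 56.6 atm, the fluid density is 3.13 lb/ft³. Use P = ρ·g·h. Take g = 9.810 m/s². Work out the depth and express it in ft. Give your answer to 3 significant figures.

Rearranging P = ρ·g·h for h: h = P/(ρ·g).
P = 56.6 atm = 5.735×10^6 Pa; ρ = 3.13 lb/ft³ = 50.14 kg/m³; g = 9.810 m/s².
h = 11660 m
11660 m × (1 ft / 0.3048 m) = 38255 ft

38300 ft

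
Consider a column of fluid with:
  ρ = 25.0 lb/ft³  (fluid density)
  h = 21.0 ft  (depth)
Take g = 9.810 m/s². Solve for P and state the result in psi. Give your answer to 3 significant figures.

3.65 psi

P is given directly by: P = ρgh.
ρ = 25.0 lb/ft³ = 400.5 kg/m³; h = 21.0 ft = 6.401 m; g = 9.810 m/s².
P = 25146 Pa  (the unit combination reduces to kg/(m·s²) = Pa)
25146 Pa × (1 psi / 6895 Pa) = 3.647 psi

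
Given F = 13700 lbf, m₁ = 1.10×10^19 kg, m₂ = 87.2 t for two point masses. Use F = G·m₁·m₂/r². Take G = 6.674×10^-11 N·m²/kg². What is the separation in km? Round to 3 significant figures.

32.4 km

Solving F = G·m₁·m₂/r² for r: r = √(G·m₁m₂/F).
F = 13700 lbf = 60941 N; m₁ = 1.10×10^19 kg; m₂ = 87.2 t = 87200 kg; G = 6.674×10^-11 N·m²/kg².
r = 32411 m
32411 m × (1 km / 1000 m) = 32.41 km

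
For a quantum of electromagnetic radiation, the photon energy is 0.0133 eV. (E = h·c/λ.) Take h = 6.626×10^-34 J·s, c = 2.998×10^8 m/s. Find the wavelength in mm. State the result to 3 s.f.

Rearranging E = h·c/λ for λ: λ = hc/E.
E = 0.0133 eV = 2.131×10^-21 J; h = 6.626×10^-34 J·s; c = 2.998×10^8 m/s.
λ = 9.322×10^-5 m
9.322×10^-5 m × (1 mm / 0.001000 m) = 0.09322 mm

0.0932 mm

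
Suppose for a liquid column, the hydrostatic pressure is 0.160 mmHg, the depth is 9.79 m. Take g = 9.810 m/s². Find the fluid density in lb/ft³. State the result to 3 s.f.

0.0139 lb/ft³

Solving P = ρ·g·h for ρ: ρ = P/(g·h).
P = 0.160 mmHg = 21.33 Pa; h = 9.79 m; g = 9.810 m/s².
ρ = 0.2221 kg/m³
0.2221 kg/m³ × (1 lb/ft³ / 16.02 kg/m³) = 0.01387 lb/ft³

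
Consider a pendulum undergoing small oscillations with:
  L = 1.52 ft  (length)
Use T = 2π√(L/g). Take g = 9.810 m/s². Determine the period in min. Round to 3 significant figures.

0.0228 min

Directly: T = 2π√(L/g).
L = 1.52 ft = 0.4633 m; g = 9.810 m/s².
T = 1.365 s
1.365 s × (1 min / 60.00 s) = 0.02276 min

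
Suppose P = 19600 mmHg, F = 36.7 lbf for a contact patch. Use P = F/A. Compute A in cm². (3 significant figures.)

0.625 cm²

Solving P = F/A for A: A = F/P.
P = 19600 mmHg = 2.613×10^6 Pa; F = 36.7 lbf = 163.2 N.
A = 6.247×10^-5 m²
6.247×10^-5 m² × (1 cm² / 1.000×10^-4 m²) = 0.6247 cm²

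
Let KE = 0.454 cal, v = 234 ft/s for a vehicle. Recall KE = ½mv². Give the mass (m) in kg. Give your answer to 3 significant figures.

Solving KE = ½mv² for m: m = 2·KE/v².
KE = 0.454 cal = 1.900 J; v = 234 ft/s = 71.32 m/s.
m = 7.468×10^-4 kg

7.47×10^-4 kg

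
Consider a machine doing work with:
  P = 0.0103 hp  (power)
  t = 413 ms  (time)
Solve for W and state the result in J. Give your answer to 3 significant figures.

3.17 J

Solving P = W/t for W: W = P·t.
P = 0.0103 hp = 7.681 W; t = 413 ms = 0.4130 s.
W = 3.172 J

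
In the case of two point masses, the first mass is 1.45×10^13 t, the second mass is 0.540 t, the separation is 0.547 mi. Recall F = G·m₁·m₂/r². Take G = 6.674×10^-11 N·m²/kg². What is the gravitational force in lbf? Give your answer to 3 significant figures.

152 lbf

From Newton's law of gravitation: F = Gm₁m₂/r².
m₁ = 1.45×10^13 t = 1.450×10^16 kg; m₂ = 0.540 t = 540.0 kg; r = 0.547 mi = 880.3 m; G = 6.674×10^-11 N·m²/kg².
F = 674.3 N  (the unit combination reduces to kg·m/s² = N)
674.3 N × (1 lbf / 4.448 N) = 151.6 lbf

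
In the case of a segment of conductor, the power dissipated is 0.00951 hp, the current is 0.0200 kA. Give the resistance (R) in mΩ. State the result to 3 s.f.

17.7 mΩ

Rearranging: R = P/I².
P = 0.00951 hp = 7.092 W; I = 0.0200 kA = 20.00 A.
R = 0.01773 Ω
0.01773 Ω × (1 mΩ / 0.001000 Ω) = 17.73 mΩ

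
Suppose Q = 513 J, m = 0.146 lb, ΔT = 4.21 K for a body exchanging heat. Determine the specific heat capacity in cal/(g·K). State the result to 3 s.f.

Solving Q = m·c·ΔT for c: c = Q/(m·ΔT).
Q = 513 J; m = 0.146 lb = 0.06622 kg; ΔT = 4.21 K.
c = 1840 J/(kg·K)
1840 J/(kg·K) × (1 cal/(g·K) / 4184 J/(kg·K)) = 0.4398 cal/(g·K)

0.440 cal/(g·K)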